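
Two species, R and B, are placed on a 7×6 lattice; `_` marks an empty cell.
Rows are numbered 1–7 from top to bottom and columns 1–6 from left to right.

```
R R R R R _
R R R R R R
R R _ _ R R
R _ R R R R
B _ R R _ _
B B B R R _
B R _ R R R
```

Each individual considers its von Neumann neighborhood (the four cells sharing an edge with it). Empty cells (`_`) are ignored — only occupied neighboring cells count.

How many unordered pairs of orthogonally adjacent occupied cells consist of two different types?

Scan each occupied cell's neighbors to the right and below so each pair is counted once.
From row 1: 0 unlike of 9 pairs (running 0/9).
From row 2: 0 unlike of 9 pairs (running 0/18).
From row 3: 0 unlike of 5 pairs (running 0/23).
From row 4: 1 unlike of 6 pairs (running 1/29).
From row 5: 1 unlike of 4 pairs (running 2/33).
From row 6: 2 unlike of 8 pairs (running 4/41).
From row 7: 1 unlike of 3 pairs (running 5/44).
Total adjacent occupied pairs: 44; unlike-type pairs: 5.

5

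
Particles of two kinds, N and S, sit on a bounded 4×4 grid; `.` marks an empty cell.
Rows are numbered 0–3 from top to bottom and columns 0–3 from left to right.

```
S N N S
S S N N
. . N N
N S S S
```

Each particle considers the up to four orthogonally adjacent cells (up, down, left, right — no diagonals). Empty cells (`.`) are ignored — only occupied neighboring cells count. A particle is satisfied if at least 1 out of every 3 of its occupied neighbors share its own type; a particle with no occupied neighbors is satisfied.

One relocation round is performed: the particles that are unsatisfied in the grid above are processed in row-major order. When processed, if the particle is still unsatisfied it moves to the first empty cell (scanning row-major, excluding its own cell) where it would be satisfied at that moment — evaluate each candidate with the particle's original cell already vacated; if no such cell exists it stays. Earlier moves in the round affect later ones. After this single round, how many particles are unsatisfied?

0

Initially unsatisfied (in order): (0,3), (3,0).
  (0,3) → (2,0).
  (3,0) → (0,3).
Resulting grid:
S N N N
S S N N
S . N N
. S S S
All satisfied now.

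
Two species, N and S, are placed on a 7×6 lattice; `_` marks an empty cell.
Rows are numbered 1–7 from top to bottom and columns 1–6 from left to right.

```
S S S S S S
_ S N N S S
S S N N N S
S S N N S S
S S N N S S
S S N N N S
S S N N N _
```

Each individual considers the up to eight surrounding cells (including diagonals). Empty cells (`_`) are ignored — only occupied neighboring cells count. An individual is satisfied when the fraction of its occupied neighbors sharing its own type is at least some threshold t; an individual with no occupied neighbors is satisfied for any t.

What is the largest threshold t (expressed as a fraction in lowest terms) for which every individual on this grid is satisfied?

3/8

Row 1: (1,1)S 2/2 · (1,2)S 3/4 · (1,3)S 3/5 · (1,4)S 3/5 · (1,5)S 4/5 · (1,6)S 3/3
Row 2: (2,2)S 5/7 · (2,3)N 3/8 · (2,4)N 4/8 · (2,5)S 5/8 · (2,6)S 4/5
Row 3: (3,1)S 4/4 · (3,2)S 4/7 · (3,3)N 5/8 · (3,4)N 6/8 · (3,5)N 3/8 · (3,6)S 4/5
Row 4: (4,1)S 5/5 · (4,2)S 5/8 · (4,3)N 5/8 · (4,4)N 6/8 · (4,5)S 4/8 · (4,6)S 4/5
Row 5: (5,1)S 5/5 · (5,2)S 5/8 · (5,3)N 5/8 · (5,4)N 6/8 · (5,5)S 4/8 · (5,6)S 4/5
Row 6: (6,1)S 5/5 · (6,2)S 5/8 · (6,3)N 5/8 · (6,4)N 7/8 · (6,5)N 4/7 · (6,6)S 2/4
Row 7: (7,1)S 3/3 · (7,2)S 3/5 · (7,3)N 3/5 · (7,4)N 5/5 · (7,5)N 3/4
The smallest same-type fraction is 3/8 at (2,3), which reduces to 3/8. Any threshold above that leaves this individual unsatisfied.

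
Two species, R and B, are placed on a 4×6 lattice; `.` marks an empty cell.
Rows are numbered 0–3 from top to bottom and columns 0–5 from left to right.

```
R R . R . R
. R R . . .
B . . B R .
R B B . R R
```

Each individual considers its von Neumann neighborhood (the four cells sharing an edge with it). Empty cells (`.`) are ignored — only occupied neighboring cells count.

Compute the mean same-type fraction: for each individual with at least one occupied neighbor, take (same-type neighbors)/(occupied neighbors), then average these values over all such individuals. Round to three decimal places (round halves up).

0.667

(0,0)R 1/1
(0,1)R 2/2
(0,3)R — no occupied neighbors
(0,5)R — no occupied neighbors
(1,1)R 2/2
(1,2)R 1/1
(2,0)B 0/1
(2,3)B 0/1
(2,4)R 1/2
(3,0)R 0/2
(3,1)B 1/2
(3,2)B 1/1
(3,4)R 2/2
(3,5)R 1/1
Sum over 12 individuals: 1/1 + 2/2 + 2/2 + 1/1 + 0/1 + 0/1 + 1/2 + 0/2 + 1/2 + 1/1 + 2/2 + 1/1 = 8; mean = 8 ÷ 12 = 2/3 = 0.666666… → 0.667.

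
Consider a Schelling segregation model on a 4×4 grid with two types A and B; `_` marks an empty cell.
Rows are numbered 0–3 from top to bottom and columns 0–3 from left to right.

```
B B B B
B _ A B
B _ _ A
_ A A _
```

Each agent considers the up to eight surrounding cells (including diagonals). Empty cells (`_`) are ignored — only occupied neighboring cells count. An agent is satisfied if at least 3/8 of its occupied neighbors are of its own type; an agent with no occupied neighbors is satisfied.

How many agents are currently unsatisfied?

Row 0: (0,0)B 2/2 ✓ · (0,1)B 3/4 ✓ · (0,2)B 3/4 ✓ · (0,3)B 2/3 ✓
Row 1: (1,0)B 3/3 ✓ · (1,2)A 1/5 ✗ · (1,3)B 2/4 ✓
Row 2: (2,0)B 1/2 ✓ · (2,3)A 2/3 ✓
Row 3: (3,1)A 1/2 ✓ · (3,2)A 2/2 ✓
Unsatisfied: (1,2) — 1 in total.

1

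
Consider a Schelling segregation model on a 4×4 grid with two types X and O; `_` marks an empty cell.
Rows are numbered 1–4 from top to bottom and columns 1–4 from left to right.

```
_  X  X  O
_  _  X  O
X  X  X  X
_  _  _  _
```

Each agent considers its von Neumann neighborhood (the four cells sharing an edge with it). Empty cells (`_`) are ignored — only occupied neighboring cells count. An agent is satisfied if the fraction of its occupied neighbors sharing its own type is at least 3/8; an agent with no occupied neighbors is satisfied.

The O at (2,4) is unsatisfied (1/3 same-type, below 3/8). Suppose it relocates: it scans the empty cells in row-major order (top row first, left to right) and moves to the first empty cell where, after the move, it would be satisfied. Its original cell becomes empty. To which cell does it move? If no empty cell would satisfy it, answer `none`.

none

Vacating (2,4). Empty cells in order:
  (1,1): 0/1 same-type → still unsatisfied.
  (2,1): 0/1 same-type → still unsatisfied.
  (2,2): 0/3 same-type → still unsatisfied.
  (4,1): 0/1 same-type → still unsatisfied.
  (4,2): 0/1 same-type → still unsatisfied.
  (4,3): 0/1 same-type → still unsatisfied.
  (4,4): 0/1 same-type → still unsatisfied.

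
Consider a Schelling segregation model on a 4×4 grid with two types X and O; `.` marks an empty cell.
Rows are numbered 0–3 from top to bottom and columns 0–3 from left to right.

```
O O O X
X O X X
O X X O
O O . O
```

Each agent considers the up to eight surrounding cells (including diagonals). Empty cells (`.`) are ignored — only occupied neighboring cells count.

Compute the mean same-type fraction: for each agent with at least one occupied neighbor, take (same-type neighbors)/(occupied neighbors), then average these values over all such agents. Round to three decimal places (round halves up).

Row 0: (0,0)O 2/3 · (0,1)O 3/5 · (0,2)O 2/5 · (0,3)X 2/3
Row 1: (1,0)X 1/5 · (1,1)O 4/8 · (1,2)X 4/8 · (1,3)X 3/5
Row 2: (2,0)O 3/5 · (2,1)X 3/7 · (2,2)X 3/7 · (2,3)O 1/4
Row 3: (3,0)O 2/3 · (3,1)O 2/4 · (3,3)O 1/2
Sum over 15 agents: 2/3 + 3/5 + 2/5 + 2/3 + 1/5 + 4/8 + 4/8 + 3/5 + 3/5 + 3/7 + 3/7 + 1/4 + 2/3 + 2/4 + 1/2 = 1051/140; mean = 1051/140 ÷ 15 = 1051/2100 = 0.500476… → 0.500.

0.500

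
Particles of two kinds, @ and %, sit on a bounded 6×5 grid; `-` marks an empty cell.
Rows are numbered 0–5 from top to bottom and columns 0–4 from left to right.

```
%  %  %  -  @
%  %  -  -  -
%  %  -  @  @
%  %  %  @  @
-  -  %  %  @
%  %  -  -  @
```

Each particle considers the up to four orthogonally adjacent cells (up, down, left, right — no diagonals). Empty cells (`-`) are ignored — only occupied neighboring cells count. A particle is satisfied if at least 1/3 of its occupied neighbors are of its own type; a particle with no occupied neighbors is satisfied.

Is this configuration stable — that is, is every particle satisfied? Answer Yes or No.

Yes

Row 0: (0,0)% 2/2 satisfied · (0,1)% 3/3 satisfied · (0,2)% 1/1 satisfied · (0,4)@ 0/0 satisfied
Row 1: (1,0)% 3/3 satisfied · (1,1)% 3/3 satisfied
Row 2: (2,0)% 3/3 satisfied · (2,1)% 3/3 satisfied · (2,3)@ 2/2 satisfied · (2,4)@ 2/2 satisfied
Row 3: (3,0)% 2/2 satisfied · (3,1)% 3/3 satisfied · (3,2)% 2/3 satisfied · (3,3)@ 2/4 satisfied · (3,4)@ 3/3 satisfied
Row 4: (4,2)% 2/2 satisfied · (4,3)% 1/3 satisfied · (4,4)@ 2/3 satisfied
Row 5: (5,0)% 1/1 satisfied · (5,1)% 1/1 satisfied · (5,4)@ 1/1 satisfied
All meet the threshold, so the configuration is stable.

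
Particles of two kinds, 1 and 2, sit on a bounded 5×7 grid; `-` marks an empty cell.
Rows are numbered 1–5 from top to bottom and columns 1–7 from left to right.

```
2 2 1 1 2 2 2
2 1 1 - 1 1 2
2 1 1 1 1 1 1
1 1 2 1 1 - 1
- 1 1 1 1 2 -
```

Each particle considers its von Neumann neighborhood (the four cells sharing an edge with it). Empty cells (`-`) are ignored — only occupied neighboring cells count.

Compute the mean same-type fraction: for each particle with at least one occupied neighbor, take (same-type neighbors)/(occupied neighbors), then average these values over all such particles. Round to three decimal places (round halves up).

(1,1)2 2/2
(1,2)2 1/3
(1,3)1 2/3
(1,4)1 1/2
(1,5)2 1/3
(1,6)2 2/3
(1,7)2 2/2
(2,1)2 2/3
(2,2)1 2/4
(2,3)1 3/3
(2,5)1 2/3
(2,6)1 2/4
(2,7)2 1/3
(3,1)2 1/3
(3,2)1 3/4
(3,3)1 3/4
(3,4)1 3/3
(3,5)1 4/4
(3,6)1 3/3
(3,7)1 2/3
(4,1)1 1/2
(4,2)1 3/4
(4,3)2 0/4
(4,4)1 3/4
(4,5)1 3/3
(4,7)1 1/1
(5,2)1 2/2
(5,3)1 2/3
(5,4)1 3/3
(5,5)1 2/3
(5,6)2 0/1
Sum over 31 particles: 2/2 + 1/3 + 2/3 + 1/2 + 1/3 + 2/3 + 2/2 + 2/3 + 2/4 + 3/3 + 2/3 + 2/4 + 1/3 + 1/3 + 3/4 + 3/4 + 3/3 + 4/4 + 3/3 + 2/3 + 1/2 + 3/4 + 0/4 + 3/4 + 3/3 + 1/1 + 2/2 + 2/3 + 3/3 + 2/3 + 0/1 = 21; mean = 21 ÷ 31 = 21/31 = 0.677419… → 0.677.

0.677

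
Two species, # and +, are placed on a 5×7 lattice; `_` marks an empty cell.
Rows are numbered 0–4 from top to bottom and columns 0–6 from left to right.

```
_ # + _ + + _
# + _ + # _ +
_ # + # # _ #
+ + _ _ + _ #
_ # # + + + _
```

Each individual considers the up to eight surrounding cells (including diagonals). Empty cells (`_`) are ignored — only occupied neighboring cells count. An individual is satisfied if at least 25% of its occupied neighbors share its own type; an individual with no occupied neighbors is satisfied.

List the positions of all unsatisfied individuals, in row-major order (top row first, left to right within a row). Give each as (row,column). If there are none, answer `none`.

Row 0: (0,1)# 1/3 satisfied · (0,2)+ 2/3 satisfied · (0,4)+ 2/3 satisfied · (0,5)+ 2/3 satisfied
Row 1: (1,0)# 2/3 satisfied · (1,1)+ 2/5 satisfied · (1,3)+ 3/6 satisfied · (1,4)# 2/5 satisfied · (1,6)+ 1/2 satisfied
Row 2: (2,1)# 1/5 not · (2,2)+ 3/5 satisfied · (2,3)# 2/5 satisfied · (2,4)# 2/4 satisfied · (2,6)# 1/2 satisfied
Row 3: (3,0)+ 1/3 satisfied · (3,1)+ 2/5 satisfied · (3,4)+ 3/5 satisfied · (3,6)# 1/2 satisfied
Row 4: (4,1)# 1/3 satisfied · (4,2)# 1/3 satisfied · (4,3)+ 2/3 satisfied · (4,4)+ 3/3 satisfied · (4,5)+ 2/3 satisfied

(2,1)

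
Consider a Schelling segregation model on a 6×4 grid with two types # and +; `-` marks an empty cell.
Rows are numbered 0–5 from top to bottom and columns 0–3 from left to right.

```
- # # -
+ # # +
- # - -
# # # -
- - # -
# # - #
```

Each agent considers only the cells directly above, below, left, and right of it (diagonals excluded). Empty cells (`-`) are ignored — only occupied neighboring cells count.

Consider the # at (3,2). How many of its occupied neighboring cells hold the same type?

2

Occupied neighbors of (3,2): (4,2)=#, (3,1)=#.
Same type (#): 2 of 2.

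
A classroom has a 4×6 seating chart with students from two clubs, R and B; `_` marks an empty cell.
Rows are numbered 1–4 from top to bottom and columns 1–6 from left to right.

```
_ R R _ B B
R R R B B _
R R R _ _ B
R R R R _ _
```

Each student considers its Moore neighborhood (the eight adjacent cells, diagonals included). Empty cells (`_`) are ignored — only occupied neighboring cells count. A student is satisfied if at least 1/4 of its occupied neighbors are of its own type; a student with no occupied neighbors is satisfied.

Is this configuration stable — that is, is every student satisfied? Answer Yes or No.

(1,2)R 4/4 ok
(1,3)R 3/4 ok
(1,5)B 3/3 ok
(1,6)B 2/2 ok
(2,1)R 4/4 ok
(2,2)R 7/7 ok
(2,3)R 5/6 ok
(2,4)B 2/5 ok
(2,5)B 4/4 ok
(3,1)R 5/5 ok
(3,2)R 8/8 ok
(3,3)R 6/7 ok
(3,6)B 1/1 ok
(4,1)R 3/3 ok
(4,2)R 5/5 ok
(4,3)R 4/4 ok
(4,4)R 2/2 ok
All meet the threshold, so the configuration is stable.

Yes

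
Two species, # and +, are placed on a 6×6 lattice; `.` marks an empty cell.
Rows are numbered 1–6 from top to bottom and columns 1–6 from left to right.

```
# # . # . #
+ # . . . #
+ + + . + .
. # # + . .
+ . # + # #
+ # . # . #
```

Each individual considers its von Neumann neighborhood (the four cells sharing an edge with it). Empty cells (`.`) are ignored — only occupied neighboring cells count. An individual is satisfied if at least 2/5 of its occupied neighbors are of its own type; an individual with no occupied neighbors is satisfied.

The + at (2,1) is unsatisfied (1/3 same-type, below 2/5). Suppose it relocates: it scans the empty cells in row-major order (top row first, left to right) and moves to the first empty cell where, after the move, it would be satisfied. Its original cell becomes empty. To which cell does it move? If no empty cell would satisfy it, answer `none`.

Vacating (2,1). Empty cells in order:
  (1,3): 0/2 same-type → still unsatisfied.
  (1,5): 0/2 same-type → still unsatisfied.
  (2,3): 1/2 same-type → satisfied — stop here.

(2,3)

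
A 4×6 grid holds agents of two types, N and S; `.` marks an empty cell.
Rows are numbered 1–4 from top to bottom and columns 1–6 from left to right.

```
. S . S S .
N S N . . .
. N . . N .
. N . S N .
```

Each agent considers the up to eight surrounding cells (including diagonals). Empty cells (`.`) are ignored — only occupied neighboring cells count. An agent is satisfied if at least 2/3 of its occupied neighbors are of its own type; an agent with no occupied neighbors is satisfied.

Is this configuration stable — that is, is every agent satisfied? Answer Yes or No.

No

Row 1: (1,2)S 1/3 ✗ · (1,4)S 1/2 ✗ · (1,5)S 1/1 ✓
Row 2: (2,1)N 1/3 ✗ · (2,2)S 1/4 ✗ · (2,3)N 1/4 ✗
Row 3: (3,2)N 3/4 ✓ · (3,5)N 1/2 ✗
Row 4: (4,2)N 1/1 ✓ · (4,4)S 0/2 ✗ · (4,5)N 1/2 ✗
For instance (1,2) has only 1/3 same-type neighbors, below 2/3.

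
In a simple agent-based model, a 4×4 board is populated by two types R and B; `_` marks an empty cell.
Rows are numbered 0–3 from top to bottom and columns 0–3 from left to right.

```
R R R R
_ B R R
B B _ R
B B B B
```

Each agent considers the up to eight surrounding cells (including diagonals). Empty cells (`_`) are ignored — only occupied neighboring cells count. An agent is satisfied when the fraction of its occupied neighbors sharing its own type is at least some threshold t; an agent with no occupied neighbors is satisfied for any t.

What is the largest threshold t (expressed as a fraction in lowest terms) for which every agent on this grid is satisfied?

Row 0: (0,0)R 1/2 · (0,1)R 3/4 · (0,2)R 4/5 · (0,3)R 3/3
Row 1: (1,1)B 2/6 · (1,2)R 5/7 · (1,3)R 4/4
Row 2: (2,0)B 4/4 · (2,1)B 5/6 · (2,3)R 2/4
Row 3: (3,0)B 3/3 · (3,1)B 4/4 · (3,2)B 3/4 · (3,3)B 1/2
The smallest same-type fraction is 2/6 at (1,1), which reduces to 1/3. Any threshold above that leaves this agent unsatisfied.

1/3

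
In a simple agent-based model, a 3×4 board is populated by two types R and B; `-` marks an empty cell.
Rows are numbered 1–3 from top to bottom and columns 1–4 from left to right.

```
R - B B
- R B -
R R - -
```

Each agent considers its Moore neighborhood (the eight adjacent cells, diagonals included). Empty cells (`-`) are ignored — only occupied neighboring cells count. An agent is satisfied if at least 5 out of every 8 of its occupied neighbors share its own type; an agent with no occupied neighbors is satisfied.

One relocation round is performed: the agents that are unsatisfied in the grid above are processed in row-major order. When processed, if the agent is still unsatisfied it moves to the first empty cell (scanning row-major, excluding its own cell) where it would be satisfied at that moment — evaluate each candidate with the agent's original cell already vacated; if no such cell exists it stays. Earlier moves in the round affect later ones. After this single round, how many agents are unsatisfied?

0

Initially unsatisfied (in order): (2,2), (2,3).
  (2,2) → (2,1).
  (2,3): now satisfied by earlier moves; stays.
Resulting grid:
R - B B
R - B -
R R - -
All satisfied now.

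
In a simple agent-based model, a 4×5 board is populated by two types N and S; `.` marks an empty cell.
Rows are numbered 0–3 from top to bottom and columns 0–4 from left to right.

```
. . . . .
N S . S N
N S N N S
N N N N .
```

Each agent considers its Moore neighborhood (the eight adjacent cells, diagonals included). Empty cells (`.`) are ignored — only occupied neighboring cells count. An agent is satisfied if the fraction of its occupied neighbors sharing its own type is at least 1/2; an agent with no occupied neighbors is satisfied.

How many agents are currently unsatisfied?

(1,0)N 1/3 unhappy
(1,1)S 1/4 unhappy
(1,3)S 1/4 unhappy
(1,4)N 1/3 unhappy
(2,0)N 3/5 ok
(2,1)S 1/7 unhappy
(2,2)N 4/7 ok
(2,3)N 4/6 ok
(2,4)S 1/4 unhappy
(3,0)N 2/3 ok
(3,1)N 4/5 ok
(3,2)N 4/5 ok
(3,3)N 3/4 ok
Unsatisfied: (1,0), (1,1), (1,3), (1,4), (2,1), (2,4) — 6 in total.

6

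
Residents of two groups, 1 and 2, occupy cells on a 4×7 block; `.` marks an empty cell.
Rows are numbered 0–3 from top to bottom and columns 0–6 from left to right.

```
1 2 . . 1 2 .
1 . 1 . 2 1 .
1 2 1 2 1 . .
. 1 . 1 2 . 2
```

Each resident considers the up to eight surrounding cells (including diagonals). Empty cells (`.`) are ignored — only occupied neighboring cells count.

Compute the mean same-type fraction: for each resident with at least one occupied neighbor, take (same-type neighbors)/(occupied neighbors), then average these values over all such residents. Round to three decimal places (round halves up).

0.395

Row 0: (0,0)1 1/2 · (0,1)2 0/3 · (0,4)1 1/3 · (0,5)2 1/3
Row 1: (1,0)1 2/4 · (1,2)1 1/4 · (1,4)2 2/5 · (1,5)1 2/4
Row 2: (2,0)1 2/3 · (2,1)2 0/5 · (2,2)1 3/5 · (2,3)2 2/6 · (2,4)1 2/5
Row 3: (3,1)1 2/3 · (3,3)1 2/4 · (3,4)2 1/3 · (3,6)2 — no occupied neighbors
Sum over 16 residents: 1/2 + 0/3 + 1/3 + 1/3 + 2/4 + 1/4 + 2/5 + 2/4 + 2/3 + 0/5 + 3/5 + 2/6 + 2/5 + 2/3 + 2/4 + 1/3 = 379/60; mean = 379/60 ÷ 16 = 379/960 = 0.394791… → 0.395.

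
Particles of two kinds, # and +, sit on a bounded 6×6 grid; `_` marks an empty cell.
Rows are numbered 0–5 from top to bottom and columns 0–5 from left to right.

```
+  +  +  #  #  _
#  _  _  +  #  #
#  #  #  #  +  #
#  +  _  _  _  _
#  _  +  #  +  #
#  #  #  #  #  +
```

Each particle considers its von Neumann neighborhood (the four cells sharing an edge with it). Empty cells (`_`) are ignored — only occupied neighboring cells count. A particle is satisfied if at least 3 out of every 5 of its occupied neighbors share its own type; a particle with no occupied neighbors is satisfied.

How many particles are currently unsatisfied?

16

(0,0)+ 1/2 not
(0,1)+ 2/2 satisfied
(0,2)+ 1/2 not
(0,3)# 1/3 not
(0,4)# 2/2 satisfied
(1,0)# 1/2 not
(1,3)+ 0/3 not
(1,4)# 2/4 not
(1,5)# 2/2 satisfied
(2,0)# 3/3 satisfied
(2,1)# 2/3 satisfied
(2,2)# 2/2 satisfied
(2,3)# 1/3 not
(2,4)+ 0/3 not
(2,5)# 1/2 not
(3,0)# 2/3 satisfied
(3,1)+ 0/2 not
(4,0)# 2/2 satisfied
(4,2)+ 0/2 not
(4,3)# 1/3 not
(4,4)+ 0/3 not
(4,5)# 0/2 not
(5,0)# 2/2 satisfied
(5,1)# 2/2 satisfied
(5,2)# 2/3 satisfied
(5,3)# 3/3 satisfied
(5,4)# 1/3 not
(5,5)+ 0/2 not
Unsatisfied: (0,0), (0,2), (0,3), (1,0), (1,3), (1,4), (2,3), (2,4), (2,5), (3,1), (4,2), (4,3), (4,4), (4,5), (5,4), (5,5) — 16 in total.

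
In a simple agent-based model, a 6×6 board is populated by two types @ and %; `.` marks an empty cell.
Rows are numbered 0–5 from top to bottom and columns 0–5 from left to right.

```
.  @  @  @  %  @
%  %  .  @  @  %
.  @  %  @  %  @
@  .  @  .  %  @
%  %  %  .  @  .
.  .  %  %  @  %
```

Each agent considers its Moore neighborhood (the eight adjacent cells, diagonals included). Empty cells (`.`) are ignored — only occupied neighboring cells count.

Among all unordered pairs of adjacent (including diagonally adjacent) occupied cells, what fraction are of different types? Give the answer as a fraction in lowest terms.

Scan each occupied cell's neighbors to the right and below (and the two forward diagonals) so each pair is counted once.
Row 0: @(0,1)–@(0,2)= @(0,1)–%(1,1)≠ @(0,1)–%(1,0)≠ @(0,2)–@(0,3)= @(0,2)–@(1,3)= @(0,2)–%(1,1)≠ @(0,3)–%(0,4)≠ @(0,3)–@(1,3)= @(0,3)–@(1,4)= %(0,4)–@(0,5)≠ %(0,4)–@(1,4)≠ %(0,4)–%(1,5)= %(0,4)–@(1,3)≠ @(0,5)–%(1,5)≠ @(0,5)–@(1,4)=  → 8/15 unlike.
Row 1: %(1,0)–%(1,1)= %(1,0)–@(2,1)≠ %(1,1)–@(2,1)≠ %(1,1)–%(2,2)= @(1,3)–@(1,4)= @(1,3)–@(2,3)= @(1,3)–%(2,4)≠ @(1,3)–%(2,2)≠ @(1,4)–%(1,5)≠ @(1,4)–%(2,4)≠ @(1,4)–@(2,5)= @(1,4)–@(2,3)= %(1,5)–@(2,5)≠ %(1,5)–%(2,4)=  → 7/14 unlike.
Row 2: @(2,1)–%(2,2)≠ @(2,1)–@(3,2)= @(2,1)–@(3,0)= %(2,2)–@(2,3)≠ %(2,2)–@(3,2)≠ @(2,3)–%(2,4)≠ @(2,3)–%(3,4)≠ @(2,3)–@(3,2)= %(2,4)–@(2,5)≠ %(2,4)–%(3,4)= %(2,4)–@(3,5)≠ @(2,5)–@(3,5)= @(2,5)–%(3,4)≠  → 8/13 unlike.
Row 3: @(3,0)–%(4,0)≠ @(3,0)–%(4,1)≠ @(3,2)–%(4,2)≠ @(3,2)–%(4,1)≠ %(3,4)–@(3,5)≠ %(3,4)–@(4,4)≠ @(3,5)–@(4,4)=  → 6/7 unlike.
Row 4: %(4,0)–%(4,1)= %(4,1)–%(4,2)= %(4,1)–%(5,2)= %(4,2)–%(5,2)= %(4,2)–%(5,3)= @(4,4)–@(5,4)= @(4,4)–%(5,5)≠ @(4,4)–%(5,3)≠  → 2/8 unlike.
Row 5: %(5,2)–%(5,3)= %(5,3)–@(5,4)≠ @(5,4)–%(5,5)≠  → 2/3 unlike.
Total adjacent occupied pairs: 60; unlike-type pairs: 33.
33/60 reduces to 11/20.

11/20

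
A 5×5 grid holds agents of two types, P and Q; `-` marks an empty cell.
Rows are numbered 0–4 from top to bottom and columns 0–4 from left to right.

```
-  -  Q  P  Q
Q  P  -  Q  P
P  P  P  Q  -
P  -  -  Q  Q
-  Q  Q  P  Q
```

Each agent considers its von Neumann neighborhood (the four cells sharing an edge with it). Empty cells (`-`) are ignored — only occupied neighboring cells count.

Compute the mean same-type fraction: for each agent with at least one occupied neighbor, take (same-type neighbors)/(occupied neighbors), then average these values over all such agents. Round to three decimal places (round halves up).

Row 0: (0,2)Q 0/1 · (0,3)P 0/3 · (0,4)Q 0/2
Row 1: (1,0)Q 0/2 · (1,1)P 1/2 · (1,3)Q 1/3 · (1,4)P 0/2
Row 2: (2,0)P 2/3 · (2,1)P 3/3 · (2,2)P 1/2 · (2,3)Q 2/3
Row 3: (3,0)P 1/1 · (3,3)Q 2/3 · (3,4)Q 2/2
Row 4: (4,1)Q 1/1 · (4,2)Q 1/2 · (4,3)P 0/3 · (4,4)Q 1/2
Sum over 18 agents: 0/1 + 0/3 + 0/2 + 0/2 + 1/2 + 1/3 + 0/2 + 2/3 + 3/3 + 1/2 + 2/3 + 1/1 + 2/3 + 2/2 + 1/1 + 1/2 + 0/3 + 1/2 = 25/3; mean = 25/3 ÷ 18 = 25/54 = 0.462962… → 0.463.

0.463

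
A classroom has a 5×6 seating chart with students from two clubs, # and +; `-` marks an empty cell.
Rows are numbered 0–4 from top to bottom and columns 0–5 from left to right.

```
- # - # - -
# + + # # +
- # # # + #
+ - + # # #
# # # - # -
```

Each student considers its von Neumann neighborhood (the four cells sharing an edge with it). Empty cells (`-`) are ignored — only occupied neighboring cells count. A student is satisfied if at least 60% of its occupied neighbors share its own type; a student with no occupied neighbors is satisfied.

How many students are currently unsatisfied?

(0,1)# 0/1 unhappy
(0,3)# 1/1 ok
(1,0)# 0/1 unhappy
(1,1)+ 1/4 unhappy
(1,2)+ 1/3 unhappy
(1,3)# 3/4 ok
(1,4)# 1/3 unhappy
(1,5)+ 0/2 unhappy
(2,1)# 1/2 unhappy
(2,2)# 2/4 unhappy
(2,3)# 3/4 ok
(2,4)+ 0/4 unhappy
(2,5)# 1/3 unhappy
(3,0)+ 0/1 unhappy
(3,2)+ 0/3 unhappy
(3,3)# 2/3 ok
(3,4)# 3/4 ok
(3,5)# 2/2 ok
(4,0)# 1/2 unhappy
(4,1)# 2/2 ok
(4,2)# 1/2 unhappy
(4,4)# 1/1 ok
Unsatisfied: (0,1), (1,0), (1,1), (1,2), (1,4), (1,5), (2,1), (2,2), (2,4), (2,5), (3,0), (3,2), (4,0), (4,2) — 14 in total.

14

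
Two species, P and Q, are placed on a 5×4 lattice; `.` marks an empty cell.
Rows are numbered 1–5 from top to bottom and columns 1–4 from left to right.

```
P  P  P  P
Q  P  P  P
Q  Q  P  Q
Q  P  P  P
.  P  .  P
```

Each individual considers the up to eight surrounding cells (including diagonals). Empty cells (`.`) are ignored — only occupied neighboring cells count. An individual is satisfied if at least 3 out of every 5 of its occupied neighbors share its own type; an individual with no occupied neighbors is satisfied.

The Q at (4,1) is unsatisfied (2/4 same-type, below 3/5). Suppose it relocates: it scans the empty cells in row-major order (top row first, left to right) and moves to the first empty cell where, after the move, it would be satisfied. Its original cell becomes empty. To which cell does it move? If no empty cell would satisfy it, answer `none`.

none

Vacating (4,1). Empty cells in order:
  (5,1): 0/2 same-type → still unsatisfied.
  (5,3): 0/5 same-type → still unsatisfied.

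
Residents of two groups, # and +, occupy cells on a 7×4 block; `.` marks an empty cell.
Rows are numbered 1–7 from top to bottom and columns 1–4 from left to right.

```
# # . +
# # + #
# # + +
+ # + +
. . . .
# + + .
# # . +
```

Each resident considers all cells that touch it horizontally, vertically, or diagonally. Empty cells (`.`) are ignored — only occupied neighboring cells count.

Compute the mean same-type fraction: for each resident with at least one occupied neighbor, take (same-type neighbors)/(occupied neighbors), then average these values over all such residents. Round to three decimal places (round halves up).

(1,1)# 3/3
(1,2)# 3/4
(1,4)+ 1/2
(2,1)# 5/5
(2,2)# 5/7
(2,3)+ 3/7
(2,4)# 0/4
(3,1)# 4/5
(3,2)# 4/8
(3,3)+ 4/8
(3,4)+ 4/5
(4,1)+ 0/3
(4,2)# 2/5
(4,3)+ 3/5
(4,4)+ 3/3
(6,1)# 2/3
(6,2)+ 1/4
(6,3)+ 2/3
(7,1)# 2/3
(7,2)# 2/4
(7,4)+ 1/1
Sum over 21 residents: 3/3 + 3/4 + 1/2 + 5/5 + 5/7 + 3/7 + 0/4 + 4/5 + 4/8 + 4/8 + 4/5 + 0/3 + 2/5 + 3/5 + 3/3 + 2/3 + 1/4 + 2/3 + 2/3 + 2/4 + 1/1 = 446/35; mean = 446/35 ÷ 21 = 446/735 = 0.606802… → 0.607.

0.607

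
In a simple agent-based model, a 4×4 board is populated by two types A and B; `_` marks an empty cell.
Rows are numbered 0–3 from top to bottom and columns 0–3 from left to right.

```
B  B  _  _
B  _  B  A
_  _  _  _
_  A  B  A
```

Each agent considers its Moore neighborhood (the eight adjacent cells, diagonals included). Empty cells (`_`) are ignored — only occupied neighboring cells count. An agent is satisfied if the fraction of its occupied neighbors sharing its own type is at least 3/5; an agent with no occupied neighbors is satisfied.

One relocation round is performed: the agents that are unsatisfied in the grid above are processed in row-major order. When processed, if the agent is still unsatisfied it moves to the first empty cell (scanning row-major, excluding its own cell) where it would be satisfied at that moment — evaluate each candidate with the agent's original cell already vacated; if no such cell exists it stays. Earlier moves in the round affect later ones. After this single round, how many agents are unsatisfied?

0

Initially unsatisfied (in order): (1,2), (1,3), (3,1), (3,2), (3,3).
  (1,2) → (1,1).
  (1,3): now satisfied by earlier moves; stays.
  (3,1) → (0,3).
  (3,2) → (2,0).
  (3,3): now satisfied by earlier moves; stays.
Resulting grid:
B B _ A
B B _ A
B _ _ _
_ _ _ A
All satisfied now.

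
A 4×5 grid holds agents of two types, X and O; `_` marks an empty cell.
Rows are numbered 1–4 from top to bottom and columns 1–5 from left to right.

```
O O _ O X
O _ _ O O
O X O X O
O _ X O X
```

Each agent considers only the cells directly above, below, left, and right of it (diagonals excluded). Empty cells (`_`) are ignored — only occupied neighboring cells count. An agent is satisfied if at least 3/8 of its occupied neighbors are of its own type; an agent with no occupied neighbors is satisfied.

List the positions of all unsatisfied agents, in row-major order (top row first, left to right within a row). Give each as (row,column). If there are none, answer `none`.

(1,5), (3,2), (3,3), (3,4), (3,5), (4,3), (4,4), (4,5)

(1,1)O 2/2 ✓
(1,2)O 1/1 ✓
(1,4)O 1/2 ✓
(1,5)X 0/2 ✗
(2,1)O 2/2 ✓
(2,4)O 2/3 ✓
(2,5)O 2/3 ✓
(3,1)O 2/3 ✓
(3,2)X 0/2 ✗
(3,3)O 0/3 ✗
(3,4)X 0/4 ✗
(3,5)O 1/3 ✗
(4,1)O 1/1 ✓
(4,3)X 0/2 ✗
(4,4)O 0/3 ✗
(4,5)X 0/2 ✗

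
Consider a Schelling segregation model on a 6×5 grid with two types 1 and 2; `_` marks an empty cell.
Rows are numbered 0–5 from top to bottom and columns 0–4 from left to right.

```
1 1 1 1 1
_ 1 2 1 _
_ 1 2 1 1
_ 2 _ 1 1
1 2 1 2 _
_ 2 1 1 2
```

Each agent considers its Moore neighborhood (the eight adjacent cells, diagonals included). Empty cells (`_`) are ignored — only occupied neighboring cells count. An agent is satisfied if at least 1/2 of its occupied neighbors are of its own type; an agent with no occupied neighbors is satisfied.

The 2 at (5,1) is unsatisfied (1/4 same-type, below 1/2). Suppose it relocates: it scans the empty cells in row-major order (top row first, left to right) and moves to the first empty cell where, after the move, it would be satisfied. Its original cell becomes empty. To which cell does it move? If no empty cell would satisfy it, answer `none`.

Vacating (5,1). Empty cells in order:
  (1,0): 0/4 same-type → still unsatisfied.
  (1,4): 0/5 same-type → still unsatisfied.
  (2,0): 1/3 same-type → still unsatisfied.
  (3,0): 2/4 same-type → satisfied — stop here.

(3,0)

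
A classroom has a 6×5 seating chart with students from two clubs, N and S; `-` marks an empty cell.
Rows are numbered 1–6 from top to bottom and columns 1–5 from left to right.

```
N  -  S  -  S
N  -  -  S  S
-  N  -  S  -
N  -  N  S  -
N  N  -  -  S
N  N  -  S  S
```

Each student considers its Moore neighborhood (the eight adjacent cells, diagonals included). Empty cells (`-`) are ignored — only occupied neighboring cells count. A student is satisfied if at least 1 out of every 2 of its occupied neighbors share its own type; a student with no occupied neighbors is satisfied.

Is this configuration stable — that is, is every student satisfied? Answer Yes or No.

Yes

(1,1)N 1/1 satisfied
(1,3)S 1/1 satisfied
(1,5)S 2/2 satisfied
(2,1)N 2/2 satisfied
(2,4)S 4/4 satisfied
(2,5)S 3/3 satisfied
(3,2)N 3/3 satisfied
(3,4)S 3/4 satisfied
(4,1)N 3/3 satisfied
(4,3)N 2/4 satisfied
(4,4)S 2/3 satisfied
(5,1)N 4/4 satisfied
(5,2)N 5/5 satisfied
(5,5)S 3/3 satisfied
(6,1)N 3/3 satisfied
(6,2)N 3/3 satisfied
(6,4)S 2/2 satisfied
(6,5)S 2/2 satisfied
All meet the threshold, so the configuration is stable.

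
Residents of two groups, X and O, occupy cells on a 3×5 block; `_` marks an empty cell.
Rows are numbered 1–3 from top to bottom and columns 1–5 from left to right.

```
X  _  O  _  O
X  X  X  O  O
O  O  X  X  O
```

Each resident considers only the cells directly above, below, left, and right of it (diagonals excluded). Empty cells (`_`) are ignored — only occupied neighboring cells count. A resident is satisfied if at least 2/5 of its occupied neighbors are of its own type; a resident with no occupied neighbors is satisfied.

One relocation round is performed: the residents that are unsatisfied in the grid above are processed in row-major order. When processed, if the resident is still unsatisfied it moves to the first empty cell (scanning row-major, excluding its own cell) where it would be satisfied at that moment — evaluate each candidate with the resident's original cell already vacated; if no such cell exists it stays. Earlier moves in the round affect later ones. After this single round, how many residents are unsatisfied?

2

Initially unsatisfied (in order): (1,3), (2,4), (3,2), (3,4).
  (1,3) → (1,4).
  (2,4): now satisfied by earlier moves; stays.
  (3,2) → (1,3).
  (3,4) → (1,2).
Resulting grid:
X X O O O
X X X O O
O _ X _ O
Unsatisfied now: (1,3), (3,1).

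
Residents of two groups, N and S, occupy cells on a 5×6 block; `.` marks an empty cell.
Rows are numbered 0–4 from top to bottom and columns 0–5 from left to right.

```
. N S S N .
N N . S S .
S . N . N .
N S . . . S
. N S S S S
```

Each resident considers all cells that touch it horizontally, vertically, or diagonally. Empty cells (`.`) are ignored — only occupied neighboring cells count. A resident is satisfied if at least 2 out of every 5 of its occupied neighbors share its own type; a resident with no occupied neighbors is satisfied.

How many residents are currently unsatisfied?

6

(0,1)N 2/3 satisfied
(0,2)S 2/4 satisfied
(0,3)S 3/4 satisfied
(0,4)N 0/3 not
(1,0)N 2/3 satisfied
(1,1)N 3/5 satisfied
(1,3)S 3/6 satisfied
(1,4)S 2/4 satisfied
(2,0)S 1/4 not
(2,2)N 1/3 not
(2,4)N 0/3 not
(3,0)N 1/3 not
(3,1)S 2/5 satisfied
(3,5)S 2/3 satisfied
(4,1)N 1/3 not
(4,2)S 2/3 satisfied
(4,3)S 2/2 satisfied
(4,4)S 3/3 satisfied
(4,5)S 2/2 satisfied
Unsatisfied: (0,4), (2,0), (2,2), (2,4), (3,0), (4,1) — 6 in total.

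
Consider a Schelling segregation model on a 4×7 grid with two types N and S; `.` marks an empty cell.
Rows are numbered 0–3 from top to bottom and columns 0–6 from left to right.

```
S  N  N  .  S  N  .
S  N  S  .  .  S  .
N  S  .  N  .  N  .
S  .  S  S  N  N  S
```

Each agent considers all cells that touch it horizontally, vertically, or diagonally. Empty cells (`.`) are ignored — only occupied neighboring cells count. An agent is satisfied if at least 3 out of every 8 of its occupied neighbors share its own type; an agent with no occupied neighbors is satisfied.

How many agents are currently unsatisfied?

Row 0: (0,0)S 1/3 not · (0,1)N 2/5 satisfied · (0,2)N 2/3 satisfied · (0,4)S 1/2 satisfied · (0,5)N 0/2 not
Row 1: (1,0)S 2/5 satisfied · (1,1)N 3/7 satisfied · (1,2)S 1/5 not · (1,5)S 1/3 not
Row 2: (2,0)N 1/4 not · (2,1)S 4/6 satisfied · (2,3)N 1/4 not · (2,5)N 2/4 satisfied
Row 3: (3,0)S 1/2 satisfied · (3,2)S 2/3 satisfied · (3,3)S 1/3 not · (3,4)N 3/4 satisfied · (3,5)N 2/3 satisfied · (3,6)S 0/2 not
Unsatisfied: (0,0), (0,5), (1,2), (1,5), (2,0), (2,3), (3,3), (3,6) — 8 in total.

8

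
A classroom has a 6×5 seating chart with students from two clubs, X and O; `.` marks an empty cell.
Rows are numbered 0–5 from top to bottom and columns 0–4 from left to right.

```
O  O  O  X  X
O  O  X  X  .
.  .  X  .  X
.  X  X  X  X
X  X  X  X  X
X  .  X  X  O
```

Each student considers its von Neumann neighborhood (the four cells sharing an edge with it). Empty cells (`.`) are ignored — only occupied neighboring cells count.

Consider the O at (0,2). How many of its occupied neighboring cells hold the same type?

Occupied neighbors of (0,2): (1,2)=X, (0,1)=O, (0,3)=X.
Same type (O): 1 of 3.

1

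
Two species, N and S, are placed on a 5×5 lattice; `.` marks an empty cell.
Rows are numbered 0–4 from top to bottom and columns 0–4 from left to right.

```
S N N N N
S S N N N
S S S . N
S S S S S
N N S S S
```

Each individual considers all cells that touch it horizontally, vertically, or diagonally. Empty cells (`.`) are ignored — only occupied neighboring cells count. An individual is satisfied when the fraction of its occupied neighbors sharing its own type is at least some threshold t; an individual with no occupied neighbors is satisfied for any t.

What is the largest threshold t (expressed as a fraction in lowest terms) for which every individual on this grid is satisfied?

1/5

(0,0)S 2/3
(0,1)N 2/5
(0,2)N 4/5
(0,3)N 5/5
(0,4)N 3/3
(1,0)S 4/5
(1,1)S 5/8
(1,2)N 4/7
(1,3)N 6/7
(1,4)N 4/4
(2,0)S 5/5
(2,1)S 7/8
(2,2)S 5/7
(2,4)N 2/4
(3,0)S 3/5
(3,1)S 6/8
(3,2)S 6/7
(3,3)S 6/7
(3,4)S 3/4
(4,0)N 1/3
(4,1)N 1/5
(4,2)S 4/5
(4,3)S 5/5
(4,4)S 3/3
The smallest same-type fraction is 1/5 at (4,1), which reduces to 1/5. Any threshold above that leaves this individual unsatisfied.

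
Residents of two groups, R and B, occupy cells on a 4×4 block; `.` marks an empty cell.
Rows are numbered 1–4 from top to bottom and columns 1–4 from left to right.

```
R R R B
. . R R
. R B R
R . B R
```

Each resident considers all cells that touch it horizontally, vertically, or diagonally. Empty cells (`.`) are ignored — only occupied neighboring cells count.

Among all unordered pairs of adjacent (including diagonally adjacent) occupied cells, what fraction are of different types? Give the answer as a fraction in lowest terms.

11/23

Scan each occupied cell's neighbors to the right and below (and the two forward diagonals) so each pair is counted once.
From row 1: 3 unlike of 8 pairs (running 3/8).
From row 2: 2 unlike of 6 pairs (running 5/14).
From row 3: 5 unlike of 8 pairs (running 10/22).
From row 4: 1 unlike of 1 pairs (running 11/23).
Total adjacent occupied pairs: 23; unlike-type pairs: 11.
11/23 is already in lowest terms.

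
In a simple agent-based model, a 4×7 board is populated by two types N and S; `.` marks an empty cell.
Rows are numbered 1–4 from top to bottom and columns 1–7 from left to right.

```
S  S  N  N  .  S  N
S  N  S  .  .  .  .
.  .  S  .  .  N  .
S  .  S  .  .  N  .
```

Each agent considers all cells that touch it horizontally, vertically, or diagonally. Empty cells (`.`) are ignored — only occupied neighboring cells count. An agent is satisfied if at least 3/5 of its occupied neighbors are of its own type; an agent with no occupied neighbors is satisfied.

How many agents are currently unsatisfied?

6

(1,1)S 2/3 satisfied
(1,2)S 3/5 satisfied
(1,3)N 2/4 not
(1,4)N 1/2 not
(1,6)S 0/1 not
(1,7)N 0/1 not
(2,1)S 2/3 satisfied
(2,2)N 1/6 not
(2,3)S 2/5 not
(3,3)S 2/3 satisfied
(3,6)N 1/1 satisfied
(4,1)S 0/0 satisfied
(4,3)S 1/1 satisfied
(4,6)N 1/1 satisfied
Unsatisfied: (1,3), (1,4), (1,6), (1,7), (2,2), (2,3) — 6 in total.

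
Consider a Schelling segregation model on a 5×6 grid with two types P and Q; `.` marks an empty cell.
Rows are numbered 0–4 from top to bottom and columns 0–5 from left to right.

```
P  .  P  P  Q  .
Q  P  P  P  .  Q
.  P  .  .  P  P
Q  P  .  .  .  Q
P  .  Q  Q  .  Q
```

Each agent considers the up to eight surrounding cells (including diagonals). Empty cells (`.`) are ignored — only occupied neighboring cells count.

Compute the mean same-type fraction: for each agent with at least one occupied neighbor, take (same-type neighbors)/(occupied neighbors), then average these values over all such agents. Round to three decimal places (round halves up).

0.568

Row 0: (0,0)P 1/2 · (0,2)P 4/4 · (0,3)P 3/4 · (0,4)Q 1/3
Row 1: (1,0)Q 0/3 · (1,1)P 4/5 · (1,2)P 5/5 · (1,3)P 4/5 · (1,5)Q 1/3
Row 2: (2,1)P 3/5 · (2,4)P 2/4 · (2,5)P 1/3
Row 3: (3,0)Q 0/3 · (3,1)P 2/4 · (3,5)Q 1/3
Row 4: (4,0)P 1/2 · (4,2)Q 1/2 · (4,3)Q 1/1 · (4,5)Q 1/1
Sum over 19 agents: 1/2 + 4/4 + 3/4 + 1/3 + 0/3 + 4/5 + 5/5 + 4/5 + 1/3 + 3/5 + 2/4 + 1/3 + 0/3 + 2/4 + 1/3 + 1/2 + 1/2 + 1/1 + 1/1 = 647/60; mean = 647/60 ÷ 19 = 647/1140 = 0.567543… → 0.568.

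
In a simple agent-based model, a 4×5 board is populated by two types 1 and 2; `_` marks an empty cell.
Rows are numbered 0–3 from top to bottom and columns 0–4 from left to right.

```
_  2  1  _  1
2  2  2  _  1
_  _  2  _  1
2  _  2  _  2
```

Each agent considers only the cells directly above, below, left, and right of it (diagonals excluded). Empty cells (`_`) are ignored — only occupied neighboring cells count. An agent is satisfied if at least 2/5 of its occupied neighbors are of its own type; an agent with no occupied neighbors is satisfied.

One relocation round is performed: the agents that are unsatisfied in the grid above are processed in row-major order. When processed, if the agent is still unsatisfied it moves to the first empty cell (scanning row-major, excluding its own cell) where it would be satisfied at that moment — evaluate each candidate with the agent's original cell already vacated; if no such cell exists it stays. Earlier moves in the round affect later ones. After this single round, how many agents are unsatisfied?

Initially unsatisfied (in order): (0,2), (3,4).
  (0,2) → (0,3).
  (3,4) → (0,0).
Resulting grid:
2 2 _ 1 1
2 2 2 _ 1
_ _ 2 _ 1
2 _ 2 _ _
All satisfied now.

0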